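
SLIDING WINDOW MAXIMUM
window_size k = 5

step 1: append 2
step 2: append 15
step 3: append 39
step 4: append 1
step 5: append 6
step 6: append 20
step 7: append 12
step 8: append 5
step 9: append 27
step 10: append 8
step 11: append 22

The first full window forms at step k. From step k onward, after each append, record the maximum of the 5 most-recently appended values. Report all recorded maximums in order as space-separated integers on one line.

Answer: 39 39 39 20 27 27 27

Derivation:
step 1: append 2 -> window=[2] (not full yet)
step 2: append 15 -> window=[2, 15] (not full yet)
step 3: append 39 -> window=[2, 15, 39] (not full yet)
step 4: append 1 -> window=[2, 15, 39, 1] (not full yet)
step 5: append 6 -> window=[2, 15, 39, 1, 6] -> max=39
step 6: append 20 -> window=[15, 39, 1, 6, 20] -> max=39
step 7: append 12 -> window=[39, 1, 6, 20, 12] -> max=39
step 8: append 5 -> window=[1, 6, 20, 12, 5] -> max=20
step 9: append 27 -> window=[6, 20, 12, 5, 27] -> max=27
step 10: append 8 -> window=[20, 12, 5, 27, 8] -> max=27
step 11: append 22 -> window=[12, 5, 27, 8, 22] -> max=27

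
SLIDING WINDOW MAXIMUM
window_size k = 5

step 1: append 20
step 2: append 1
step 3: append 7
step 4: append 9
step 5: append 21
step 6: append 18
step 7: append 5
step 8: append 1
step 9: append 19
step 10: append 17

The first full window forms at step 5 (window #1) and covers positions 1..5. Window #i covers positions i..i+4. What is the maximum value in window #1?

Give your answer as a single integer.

step 1: append 20 -> window=[20] (not full yet)
step 2: append 1 -> window=[20, 1] (not full yet)
step 3: append 7 -> window=[20, 1, 7] (not full yet)
step 4: append 9 -> window=[20, 1, 7, 9] (not full yet)
step 5: append 21 -> window=[20, 1, 7, 9, 21] -> max=21
Window #1 max = 21

Answer: 21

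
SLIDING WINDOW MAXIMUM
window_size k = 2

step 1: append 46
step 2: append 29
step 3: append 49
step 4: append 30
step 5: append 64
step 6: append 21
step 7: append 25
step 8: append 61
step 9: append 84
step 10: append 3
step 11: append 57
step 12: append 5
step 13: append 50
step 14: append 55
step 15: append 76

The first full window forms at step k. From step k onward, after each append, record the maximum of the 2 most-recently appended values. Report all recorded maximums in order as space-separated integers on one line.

step 1: append 46 -> window=[46] (not full yet)
step 2: append 29 -> window=[46, 29] -> max=46
step 3: append 49 -> window=[29, 49] -> max=49
step 4: append 30 -> window=[49, 30] -> max=49
step 5: append 64 -> window=[30, 64] -> max=64
step 6: append 21 -> window=[64, 21] -> max=64
step 7: append 25 -> window=[21, 25] -> max=25
step 8: append 61 -> window=[25, 61] -> max=61
step 9: append 84 -> window=[61, 84] -> max=84
step 10: append 3 -> window=[84, 3] -> max=84
step 11: append 57 -> window=[3, 57] -> max=57
step 12: append 5 -> window=[57, 5] -> max=57
step 13: append 50 -> window=[5, 50] -> max=50
step 14: append 55 -> window=[50, 55] -> max=55
step 15: append 76 -> window=[55, 76] -> max=76

Answer: 46 49 49 64 64 25 61 84 84 57 57 50 55 76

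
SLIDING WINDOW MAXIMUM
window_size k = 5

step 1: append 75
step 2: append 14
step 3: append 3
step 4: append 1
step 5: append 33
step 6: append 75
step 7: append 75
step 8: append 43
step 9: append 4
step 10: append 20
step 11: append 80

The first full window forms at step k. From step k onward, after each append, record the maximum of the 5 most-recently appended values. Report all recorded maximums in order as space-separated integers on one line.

step 1: append 75 -> window=[75] (not full yet)
step 2: append 14 -> window=[75, 14] (not full yet)
step 3: append 3 -> window=[75, 14, 3] (not full yet)
step 4: append 1 -> window=[75, 14, 3, 1] (not full yet)
step 5: append 33 -> window=[75, 14, 3, 1, 33] -> max=75
step 6: append 75 -> window=[14, 3, 1, 33, 75] -> max=75
step 7: append 75 -> window=[3, 1, 33, 75, 75] -> max=75
step 8: append 43 -> window=[1, 33, 75, 75, 43] -> max=75
step 9: append 4 -> window=[33, 75, 75, 43, 4] -> max=75
step 10: append 20 -> window=[75, 75, 43, 4, 20] -> max=75
step 11: append 80 -> window=[75, 43, 4, 20, 80] -> max=80

Answer: 75 75 75 75 75 75 80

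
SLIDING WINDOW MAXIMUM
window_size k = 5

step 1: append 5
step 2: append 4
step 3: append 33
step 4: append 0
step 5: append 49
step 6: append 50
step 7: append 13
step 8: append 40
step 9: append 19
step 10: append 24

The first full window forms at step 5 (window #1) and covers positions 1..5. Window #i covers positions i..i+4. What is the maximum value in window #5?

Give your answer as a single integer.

step 1: append 5 -> window=[5] (not full yet)
step 2: append 4 -> window=[5, 4] (not full yet)
step 3: append 33 -> window=[5, 4, 33] (not full yet)
step 4: append 0 -> window=[5, 4, 33, 0] (not full yet)
step 5: append 49 -> window=[5, 4, 33, 0, 49] -> max=49
step 6: append 50 -> window=[4, 33, 0, 49, 50] -> max=50
step 7: append 13 -> window=[33, 0, 49, 50, 13] -> max=50
step 8: append 40 -> window=[0, 49, 50, 13, 40] -> max=50
step 9: append 19 -> window=[49, 50, 13, 40, 19] -> max=50
Window #5 max = 50

Answer: 50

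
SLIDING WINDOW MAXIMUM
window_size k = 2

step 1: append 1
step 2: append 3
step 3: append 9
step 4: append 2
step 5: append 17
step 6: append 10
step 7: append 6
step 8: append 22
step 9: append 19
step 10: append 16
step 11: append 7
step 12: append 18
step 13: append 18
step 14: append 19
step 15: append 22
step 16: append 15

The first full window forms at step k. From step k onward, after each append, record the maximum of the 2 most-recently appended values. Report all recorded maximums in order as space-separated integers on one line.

Answer: 3 9 9 17 17 10 22 22 19 16 18 18 19 22 22

Derivation:
step 1: append 1 -> window=[1] (not full yet)
step 2: append 3 -> window=[1, 3] -> max=3
step 3: append 9 -> window=[3, 9] -> max=9
step 4: append 2 -> window=[9, 2] -> max=9
step 5: append 17 -> window=[2, 17] -> max=17
step 6: append 10 -> window=[17, 10] -> max=17
step 7: append 6 -> window=[10, 6] -> max=10
step 8: append 22 -> window=[6, 22] -> max=22
step 9: append 19 -> window=[22, 19] -> max=22
step 10: append 16 -> window=[19, 16] -> max=19
step 11: append 7 -> window=[16, 7] -> max=16
step 12: append 18 -> window=[7, 18] -> max=18
step 13: append 18 -> window=[18, 18] -> max=18
step 14: append 19 -> window=[18, 19] -> max=19
step 15: append 22 -> window=[19, 22] -> max=22
step 16: append 15 -> window=[22, 15] -> max=22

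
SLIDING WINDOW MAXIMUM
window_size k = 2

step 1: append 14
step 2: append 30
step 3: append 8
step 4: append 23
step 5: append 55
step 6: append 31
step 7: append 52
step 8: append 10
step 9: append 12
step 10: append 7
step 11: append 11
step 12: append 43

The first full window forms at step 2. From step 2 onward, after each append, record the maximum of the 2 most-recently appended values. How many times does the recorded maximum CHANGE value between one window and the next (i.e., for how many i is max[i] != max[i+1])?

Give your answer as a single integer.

Answer: 6

Derivation:
step 1: append 14 -> window=[14] (not full yet)
step 2: append 30 -> window=[14, 30] -> max=30
step 3: append 8 -> window=[30, 8] -> max=30
step 4: append 23 -> window=[8, 23] -> max=23
step 5: append 55 -> window=[23, 55] -> max=55
step 6: append 31 -> window=[55, 31] -> max=55
step 7: append 52 -> window=[31, 52] -> max=52
step 8: append 10 -> window=[52, 10] -> max=52
step 9: append 12 -> window=[10, 12] -> max=12
step 10: append 7 -> window=[12, 7] -> max=12
step 11: append 11 -> window=[7, 11] -> max=11
step 12: append 43 -> window=[11, 43] -> max=43
Recorded maximums: 30 30 23 55 55 52 52 12 12 11 43
Changes between consecutive maximums: 6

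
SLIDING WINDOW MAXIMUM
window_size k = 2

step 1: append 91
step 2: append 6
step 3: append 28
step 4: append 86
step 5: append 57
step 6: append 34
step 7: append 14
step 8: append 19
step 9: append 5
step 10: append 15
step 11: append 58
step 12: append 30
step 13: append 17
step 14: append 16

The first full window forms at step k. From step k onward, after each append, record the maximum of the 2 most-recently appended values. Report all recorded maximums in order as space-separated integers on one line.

Answer: 91 28 86 86 57 34 19 19 15 58 58 30 17

Derivation:
step 1: append 91 -> window=[91] (not full yet)
step 2: append 6 -> window=[91, 6] -> max=91
step 3: append 28 -> window=[6, 28] -> max=28
step 4: append 86 -> window=[28, 86] -> max=86
step 5: append 57 -> window=[86, 57] -> max=86
step 6: append 34 -> window=[57, 34] -> max=57
step 7: append 14 -> window=[34, 14] -> max=34
step 8: append 19 -> window=[14, 19] -> max=19
step 9: append 5 -> window=[19, 5] -> max=19
step 10: append 15 -> window=[5, 15] -> max=15
step 11: append 58 -> window=[15, 58] -> max=58
step 12: append 30 -> window=[58, 30] -> max=58
step 13: append 17 -> window=[30, 17] -> max=30
step 14: append 16 -> window=[17, 16] -> max=17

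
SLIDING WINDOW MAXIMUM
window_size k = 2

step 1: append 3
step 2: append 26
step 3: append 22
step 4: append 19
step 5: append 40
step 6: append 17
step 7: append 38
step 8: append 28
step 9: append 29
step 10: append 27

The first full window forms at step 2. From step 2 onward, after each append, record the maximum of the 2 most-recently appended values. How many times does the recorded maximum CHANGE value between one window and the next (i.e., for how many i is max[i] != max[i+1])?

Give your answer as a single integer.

Answer: 4

Derivation:
step 1: append 3 -> window=[3] (not full yet)
step 2: append 26 -> window=[3, 26] -> max=26
step 3: append 22 -> window=[26, 22] -> max=26
step 4: append 19 -> window=[22, 19] -> max=22
step 5: append 40 -> window=[19, 40] -> max=40
step 6: append 17 -> window=[40, 17] -> max=40
step 7: append 38 -> window=[17, 38] -> max=38
step 8: append 28 -> window=[38, 28] -> max=38
step 9: append 29 -> window=[28, 29] -> max=29
step 10: append 27 -> window=[29, 27] -> max=29
Recorded maximums: 26 26 22 40 40 38 38 29 29
Changes between consecutive maximums: 4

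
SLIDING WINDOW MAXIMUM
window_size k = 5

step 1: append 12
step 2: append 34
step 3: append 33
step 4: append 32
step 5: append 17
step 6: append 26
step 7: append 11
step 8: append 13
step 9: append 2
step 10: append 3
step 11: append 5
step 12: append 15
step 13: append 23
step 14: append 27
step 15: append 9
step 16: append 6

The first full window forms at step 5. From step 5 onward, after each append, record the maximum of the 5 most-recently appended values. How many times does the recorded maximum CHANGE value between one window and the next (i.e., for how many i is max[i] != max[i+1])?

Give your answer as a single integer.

step 1: append 12 -> window=[12] (not full yet)
step 2: append 34 -> window=[12, 34] (not full yet)
step 3: append 33 -> window=[12, 34, 33] (not full yet)
step 4: append 32 -> window=[12, 34, 33, 32] (not full yet)
step 5: append 17 -> window=[12, 34, 33, 32, 17] -> max=34
step 6: append 26 -> window=[34, 33, 32, 17, 26] -> max=34
step 7: append 11 -> window=[33, 32, 17, 26, 11] -> max=33
step 8: append 13 -> window=[32, 17, 26, 11, 13] -> max=32
step 9: append 2 -> window=[17, 26, 11, 13, 2] -> max=26
step 10: append 3 -> window=[26, 11, 13, 2, 3] -> max=26
step 11: append 5 -> window=[11, 13, 2, 3, 5] -> max=13
step 12: append 15 -> window=[13, 2, 3, 5, 15] -> max=15
step 13: append 23 -> window=[2, 3, 5, 15, 23] -> max=23
step 14: append 27 -> window=[3, 5, 15, 23, 27] -> max=27
step 15: append 9 -> window=[5, 15, 23, 27, 9] -> max=27
step 16: append 6 -> window=[15, 23, 27, 9, 6] -> max=27
Recorded maximums: 34 34 33 32 26 26 13 15 23 27 27 27
Changes between consecutive maximums: 7

Answer: 7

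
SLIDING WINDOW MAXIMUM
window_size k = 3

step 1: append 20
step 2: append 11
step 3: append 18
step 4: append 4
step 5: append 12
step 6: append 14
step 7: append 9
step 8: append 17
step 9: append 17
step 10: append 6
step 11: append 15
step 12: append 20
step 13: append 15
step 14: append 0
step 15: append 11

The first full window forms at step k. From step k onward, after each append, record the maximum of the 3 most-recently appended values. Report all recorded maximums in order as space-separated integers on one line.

step 1: append 20 -> window=[20] (not full yet)
step 2: append 11 -> window=[20, 11] (not full yet)
step 3: append 18 -> window=[20, 11, 18] -> max=20
step 4: append 4 -> window=[11, 18, 4] -> max=18
step 5: append 12 -> window=[18, 4, 12] -> max=18
step 6: append 14 -> window=[4, 12, 14] -> max=14
step 7: append 9 -> window=[12, 14, 9] -> max=14
step 8: append 17 -> window=[14, 9, 17] -> max=17
step 9: append 17 -> window=[9, 17, 17] -> max=17
step 10: append 6 -> window=[17, 17, 6] -> max=17
step 11: append 15 -> window=[17, 6, 15] -> max=17
step 12: append 20 -> window=[6, 15, 20] -> max=20
step 13: append 15 -> window=[15, 20, 15] -> max=20
step 14: append 0 -> window=[20, 15, 0] -> max=20
step 15: append 11 -> window=[15, 0, 11] -> max=15

Answer: 20 18 18 14 14 17 17 17 17 20 20 20 15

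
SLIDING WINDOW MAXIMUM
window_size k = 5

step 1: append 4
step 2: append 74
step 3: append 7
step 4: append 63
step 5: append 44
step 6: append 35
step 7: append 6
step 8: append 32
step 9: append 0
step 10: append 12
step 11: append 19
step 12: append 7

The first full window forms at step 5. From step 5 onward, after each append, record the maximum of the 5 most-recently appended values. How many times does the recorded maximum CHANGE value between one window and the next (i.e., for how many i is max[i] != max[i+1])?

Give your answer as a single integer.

Answer: 4

Derivation:
step 1: append 4 -> window=[4] (not full yet)
step 2: append 74 -> window=[4, 74] (not full yet)
step 3: append 7 -> window=[4, 74, 7] (not full yet)
step 4: append 63 -> window=[4, 74, 7, 63] (not full yet)
step 5: append 44 -> window=[4, 74, 7, 63, 44] -> max=74
step 6: append 35 -> window=[74, 7, 63, 44, 35] -> max=74
step 7: append 6 -> window=[7, 63, 44, 35, 6] -> max=63
step 8: append 32 -> window=[63, 44, 35, 6, 32] -> max=63
step 9: append 0 -> window=[44, 35, 6, 32, 0] -> max=44
step 10: append 12 -> window=[35, 6, 32, 0, 12] -> max=35
step 11: append 19 -> window=[6, 32, 0, 12, 19] -> max=32
step 12: append 7 -> window=[32, 0, 12, 19, 7] -> max=32
Recorded maximums: 74 74 63 63 44 35 32 32
Changes between consecutive maximums: 4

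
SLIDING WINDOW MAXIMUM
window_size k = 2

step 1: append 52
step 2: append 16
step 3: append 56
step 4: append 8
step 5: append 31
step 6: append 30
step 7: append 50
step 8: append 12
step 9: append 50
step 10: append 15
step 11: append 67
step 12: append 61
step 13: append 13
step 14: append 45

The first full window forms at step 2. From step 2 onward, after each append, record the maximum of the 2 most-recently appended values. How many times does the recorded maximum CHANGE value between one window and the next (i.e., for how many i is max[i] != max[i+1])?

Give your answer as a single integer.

Answer: 6

Derivation:
step 1: append 52 -> window=[52] (not full yet)
step 2: append 16 -> window=[52, 16] -> max=52
step 3: append 56 -> window=[16, 56] -> max=56
step 4: append 8 -> window=[56, 8] -> max=56
step 5: append 31 -> window=[8, 31] -> max=31
step 6: append 30 -> window=[31, 30] -> max=31
step 7: append 50 -> window=[30, 50] -> max=50
step 8: append 12 -> window=[50, 12] -> max=50
step 9: append 50 -> window=[12, 50] -> max=50
step 10: append 15 -> window=[50, 15] -> max=50
step 11: append 67 -> window=[15, 67] -> max=67
step 12: append 61 -> window=[67, 61] -> max=67
step 13: append 13 -> window=[61, 13] -> max=61
step 14: append 45 -> window=[13, 45] -> max=45
Recorded maximums: 52 56 56 31 31 50 50 50 50 67 67 61 45
Changes between consecutive maximums: 6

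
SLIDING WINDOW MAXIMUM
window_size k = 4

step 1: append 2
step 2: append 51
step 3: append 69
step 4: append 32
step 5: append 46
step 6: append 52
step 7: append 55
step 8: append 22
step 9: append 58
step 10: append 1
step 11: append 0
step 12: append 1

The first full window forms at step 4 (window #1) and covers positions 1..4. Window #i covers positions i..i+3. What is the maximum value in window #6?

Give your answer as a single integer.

step 1: append 2 -> window=[2] (not full yet)
step 2: append 51 -> window=[2, 51] (not full yet)
step 3: append 69 -> window=[2, 51, 69] (not full yet)
step 4: append 32 -> window=[2, 51, 69, 32] -> max=69
step 5: append 46 -> window=[51, 69, 32, 46] -> max=69
step 6: append 52 -> window=[69, 32, 46, 52] -> max=69
step 7: append 55 -> window=[32, 46, 52, 55] -> max=55
step 8: append 22 -> window=[46, 52, 55, 22] -> max=55
step 9: append 58 -> window=[52, 55, 22, 58] -> max=58
Window #6 max = 58

Answer: 58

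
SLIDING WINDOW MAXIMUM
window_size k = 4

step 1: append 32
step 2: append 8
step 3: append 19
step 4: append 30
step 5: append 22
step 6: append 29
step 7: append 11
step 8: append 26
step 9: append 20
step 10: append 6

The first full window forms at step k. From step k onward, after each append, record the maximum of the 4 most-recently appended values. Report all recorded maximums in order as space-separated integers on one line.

step 1: append 32 -> window=[32] (not full yet)
step 2: append 8 -> window=[32, 8] (not full yet)
step 3: append 19 -> window=[32, 8, 19] (not full yet)
step 4: append 30 -> window=[32, 8, 19, 30] -> max=32
step 5: append 22 -> window=[8, 19, 30, 22] -> max=30
step 6: append 29 -> window=[19, 30, 22, 29] -> max=30
step 7: append 11 -> window=[30, 22, 29, 11] -> max=30
step 8: append 26 -> window=[22, 29, 11, 26] -> max=29
step 9: append 20 -> window=[29, 11, 26, 20] -> max=29
step 10: append 6 -> window=[11, 26, 20, 6] -> max=26

Answer: 32 30 30 30 29 29 26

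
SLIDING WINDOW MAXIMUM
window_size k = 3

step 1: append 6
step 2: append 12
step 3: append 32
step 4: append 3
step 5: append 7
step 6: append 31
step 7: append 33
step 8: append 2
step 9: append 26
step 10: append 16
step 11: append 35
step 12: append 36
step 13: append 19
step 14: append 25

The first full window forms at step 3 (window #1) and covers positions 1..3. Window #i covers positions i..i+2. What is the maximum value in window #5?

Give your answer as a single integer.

step 1: append 6 -> window=[6] (not full yet)
step 2: append 12 -> window=[6, 12] (not full yet)
step 3: append 32 -> window=[6, 12, 32] -> max=32
step 4: append 3 -> window=[12, 32, 3] -> max=32
step 5: append 7 -> window=[32, 3, 7] -> max=32
step 6: append 31 -> window=[3, 7, 31] -> max=31
step 7: append 33 -> window=[7, 31, 33] -> max=33
Window #5 max = 33

Answer: 33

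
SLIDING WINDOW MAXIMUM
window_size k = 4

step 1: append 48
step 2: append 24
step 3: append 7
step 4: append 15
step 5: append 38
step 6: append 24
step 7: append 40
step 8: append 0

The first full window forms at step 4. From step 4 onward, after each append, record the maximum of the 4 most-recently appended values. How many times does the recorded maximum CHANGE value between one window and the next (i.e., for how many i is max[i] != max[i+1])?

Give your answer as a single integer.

step 1: append 48 -> window=[48] (not full yet)
step 2: append 24 -> window=[48, 24] (not full yet)
step 3: append 7 -> window=[48, 24, 7] (not full yet)
step 4: append 15 -> window=[48, 24, 7, 15] -> max=48
step 5: append 38 -> window=[24, 7, 15, 38] -> max=38
step 6: append 24 -> window=[7, 15, 38, 24] -> max=38
step 7: append 40 -> window=[15, 38, 24, 40] -> max=40
step 8: append 0 -> window=[38, 24, 40, 0] -> max=40
Recorded maximums: 48 38 38 40 40
Changes between consecutive maximums: 2

Answer: 2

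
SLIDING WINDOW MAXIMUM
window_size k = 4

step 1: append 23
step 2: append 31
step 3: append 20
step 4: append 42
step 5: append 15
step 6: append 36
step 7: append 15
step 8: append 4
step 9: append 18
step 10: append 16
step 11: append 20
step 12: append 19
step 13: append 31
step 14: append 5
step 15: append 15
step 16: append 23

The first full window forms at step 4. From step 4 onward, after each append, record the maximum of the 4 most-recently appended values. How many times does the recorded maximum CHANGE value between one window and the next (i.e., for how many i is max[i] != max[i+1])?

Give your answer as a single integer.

step 1: append 23 -> window=[23] (not full yet)
step 2: append 31 -> window=[23, 31] (not full yet)
step 3: append 20 -> window=[23, 31, 20] (not full yet)
step 4: append 42 -> window=[23, 31, 20, 42] -> max=42
step 5: append 15 -> window=[31, 20, 42, 15] -> max=42
step 6: append 36 -> window=[20, 42, 15, 36] -> max=42
step 7: append 15 -> window=[42, 15, 36, 15] -> max=42
step 8: append 4 -> window=[15, 36, 15, 4] -> max=36
step 9: append 18 -> window=[36, 15, 4, 18] -> max=36
step 10: append 16 -> window=[15, 4, 18, 16] -> max=18
step 11: append 20 -> window=[4, 18, 16, 20] -> max=20
step 12: append 19 -> window=[18, 16, 20, 19] -> max=20
step 13: append 31 -> window=[16, 20, 19, 31] -> max=31
step 14: append 5 -> window=[20, 19, 31, 5] -> max=31
step 15: append 15 -> window=[19, 31, 5, 15] -> max=31
step 16: append 23 -> window=[31, 5, 15, 23] -> max=31
Recorded maximums: 42 42 42 42 36 36 18 20 20 31 31 31 31
Changes between consecutive maximums: 4

Answer: 4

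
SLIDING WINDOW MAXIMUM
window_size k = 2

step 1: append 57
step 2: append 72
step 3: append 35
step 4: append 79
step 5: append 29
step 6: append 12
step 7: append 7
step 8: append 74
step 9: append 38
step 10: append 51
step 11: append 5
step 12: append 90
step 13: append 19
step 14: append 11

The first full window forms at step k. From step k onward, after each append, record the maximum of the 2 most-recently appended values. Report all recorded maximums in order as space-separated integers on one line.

step 1: append 57 -> window=[57] (not full yet)
step 2: append 72 -> window=[57, 72] -> max=72
step 3: append 35 -> window=[72, 35] -> max=72
step 4: append 79 -> window=[35, 79] -> max=79
step 5: append 29 -> window=[79, 29] -> max=79
step 6: append 12 -> window=[29, 12] -> max=29
step 7: append 7 -> window=[12, 7] -> max=12
step 8: append 74 -> window=[7, 74] -> max=74
step 9: append 38 -> window=[74, 38] -> max=74
step 10: append 51 -> window=[38, 51] -> max=51
step 11: append 5 -> window=[51, 5] -> max=51
step 12: append 90 -> window=[5, 90] -> max=90
step 13: append 19 -> window=[90, 19] -> max=90
step 14: append 11 -> window=[19, 11] -> max=19

Answer: 72 72 79 79 29 12 74 74 51 51 90 90 19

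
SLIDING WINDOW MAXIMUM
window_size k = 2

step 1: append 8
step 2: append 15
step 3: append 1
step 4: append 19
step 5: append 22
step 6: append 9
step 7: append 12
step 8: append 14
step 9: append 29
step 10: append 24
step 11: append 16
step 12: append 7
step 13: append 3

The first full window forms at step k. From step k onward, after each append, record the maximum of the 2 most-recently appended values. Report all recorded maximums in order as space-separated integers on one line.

step 1: append 8 -> window=[8] (not full yet)
step 2: append 15 -> window=[8, 15] -> max=15
step 3: append 1 -> window=[15, 1] -> max=15
step 4: append 19 -> window=[1, 19] -> max=19
step 5: append 22 -> window=[19, 22] -> max=22
step 6: append 9 -> window=[22, 9] -> max=22
step 7: append 12 -> window=[9, 12] -> max=12
step 8: append 14 -> window=[12, 14] -> max=14
step 9: append 29 -> window=[14, 29] -> max=29
step 10: append 24 -> window=[29, 24] -> max=29
step 11: append 16 -> window=[24, 16] -> max=24
step 12: append 7 -> window=[16, 7] -> max=16
step 13: append 3 -> window=[7, 3] -> max=7

Answer: 15 15 19 22 22 12 14 29 29 24 16 7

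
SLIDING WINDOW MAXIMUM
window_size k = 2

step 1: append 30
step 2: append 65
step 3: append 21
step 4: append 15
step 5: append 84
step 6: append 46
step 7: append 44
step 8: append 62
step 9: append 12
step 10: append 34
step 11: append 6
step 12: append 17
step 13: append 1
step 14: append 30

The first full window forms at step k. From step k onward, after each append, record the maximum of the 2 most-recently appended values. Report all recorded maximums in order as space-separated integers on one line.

Answer: 65 65 21 84 84 46 62 62 34 34 17 17 30

Derivation:
step 1: append 30 -> window=[30] (not full yet)
step 2: append 65 -> window=[30, 65] -> max=65
step 3: append 21 -> window=[65, 21] -> max=65
step 4: append 15 -> window=[21, 15] -> max=21
step 5: append 84 -> window=[15, 84] -> max=84
step 6: append 46 -> window=[84, 46] -> max=84
step 7: append 44 -> window=[46, 44] -> max=46
step 8: append 62 -> window=[44, 62] -> max=62
step 9: append 12 -> window=[62, 12] -> max=62
step 10: append 34 -> window=[12, 34] -> max=34
step 11: append 6 -> window=[34, 6] -> max=34
step 12: append 17 -> window=[6, 17] -> max=17
step 13: append 1 -> window=[17, 1] -> max=17
step 14: append 30 -> window=[1, 30] -> max=30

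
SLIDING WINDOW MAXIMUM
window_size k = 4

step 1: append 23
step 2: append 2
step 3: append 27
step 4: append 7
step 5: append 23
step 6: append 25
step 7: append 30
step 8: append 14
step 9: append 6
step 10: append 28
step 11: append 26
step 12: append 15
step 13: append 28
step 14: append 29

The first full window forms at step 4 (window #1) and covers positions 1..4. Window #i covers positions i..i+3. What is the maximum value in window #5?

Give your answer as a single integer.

Answer: 30

Derivation:
step 1: append 23 -> window=[23] (not full yet)
step 2: append 2 -> window=[23, 2] (not full yet)
step 3: append 27 -> window=[23, 2, 27] (not full yet)
step 4: append 7 -> window=[23, 2, 27, 7] -> max=27
step 5: append 23 -> window=[2, 27, 7, 23] -> max=27
step 6: append 25 -> window=[27, 7, 23, 25] -> max=27
step 7: append 30 -> window=[7, 23, 25, 30] -> max=30
step 8: append 14 -> window=[23, 25, 30, 14] -> max=30
Window #5 max = 30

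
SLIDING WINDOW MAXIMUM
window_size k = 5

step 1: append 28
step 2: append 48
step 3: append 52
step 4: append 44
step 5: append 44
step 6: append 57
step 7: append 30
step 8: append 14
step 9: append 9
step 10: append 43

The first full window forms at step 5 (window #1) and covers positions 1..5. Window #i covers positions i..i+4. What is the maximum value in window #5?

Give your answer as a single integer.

step 1: append 28 -> window=[28] (not full yet)
step 2: append 48 -> window=[28, 48] (not full yet)
step 3: append 52 -> window=[28, 48, 52] (not full yet)
step 4: append 44 -> window=[28, 48, 52, 44] (not full yet)
step 5: append 44 -> window=[28, 48, 52, 44, 44] -> max=52
step 6: append 57 -> window=[48, 52, 44, 44, 57] -> max=57
step 7: append 30 -> window=[52, 44, 44, 57, 30] -> max=57
step 8: append 14 -> window=[44, 44, 57, 30, 14] -> max=57
step 9: append 9 -> window=[44, 57, 30, 14, 9] -> max=57
Window #5 max = 57

Answer: 57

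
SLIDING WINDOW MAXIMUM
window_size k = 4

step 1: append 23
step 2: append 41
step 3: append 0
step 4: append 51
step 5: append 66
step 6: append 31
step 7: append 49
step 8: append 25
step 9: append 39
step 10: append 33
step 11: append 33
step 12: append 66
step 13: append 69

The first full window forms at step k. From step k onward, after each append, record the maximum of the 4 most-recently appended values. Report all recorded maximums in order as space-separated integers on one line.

step 1: append 23 -> window=[23] (not full yet)
step 2: append 41 -> window=[23, 41] (not full yet)
step 3: append 0 -> window=[23, 41, 0] (not full yet)
step 4: append 51 -> window=[23, 41, 0, 51] -> max=51
step 5: append 66 -> window=[41, 0, 51, 66] -> max=66
step 6: append 31 -> window=[0, 51, 66, 31] -> max=66
step 7: append 49 -> window=[51, 66, 31, 49] -> max=66
step 8: append 25 -> window=[66, 31, 49, 25] -> max=66
step 9: append 39 -> window=[31, 49, 25, 39] -> max=49
step 10: append 33 -> window=[49, 25, 39, 33] -> max=49
step 11: append 33 -> window=[25, 39, 33, 33] -> max=39
step 12: append 66 -> window=[39, 33, 33, 66] -> max=66
step 13: append 69 -> window=[33, 33, 66, 69] -> max=69

Answer: 51 66 66 66 66 49 49 39 66 69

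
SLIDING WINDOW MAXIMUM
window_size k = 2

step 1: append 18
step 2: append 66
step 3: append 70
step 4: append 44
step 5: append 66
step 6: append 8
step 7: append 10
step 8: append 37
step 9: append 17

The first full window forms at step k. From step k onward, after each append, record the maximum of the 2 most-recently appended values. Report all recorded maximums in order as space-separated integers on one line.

Answer: 66 70 70 66 66 10 37 37

Derivation:
step 1: append 18 -> window=[18] (not full yet)
step 2: append 66 -> window=[18, 66] -> max=66
step 3: append 70 -> window=[66, 70] -> max=70
step 4: append 44 -> window=[70, 44] -> max=70
step 5: append 66 -> window=[44, 66] -> max=66
step 6: append 8 -> window=[66, 8] -> max=66
step 7: append 10 -> window=[8, 10] -> max=10
step 8: append 37 -> window=[10, 37] -> max=37
step 9: append 17 -> window=[37, 17] -> max=37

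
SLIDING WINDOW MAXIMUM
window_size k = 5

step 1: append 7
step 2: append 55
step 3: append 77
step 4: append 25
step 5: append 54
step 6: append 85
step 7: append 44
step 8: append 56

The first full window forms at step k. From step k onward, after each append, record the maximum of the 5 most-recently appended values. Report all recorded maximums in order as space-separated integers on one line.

Answer: 77 85 85 85

Derivation:
step 1: append 7 -> window=[7] (not full yet)
step 2: append 55 -> window=[7, 55] (not full yet)
step 3: append 77 -> window=[7, 55, 77] (not full yet)
step 4: append 25 -> window=[7, 55, 77, 25] (not full yet)
step 5: append 54 -> window=[7, 55, 77, 25, 54] -> max=77
step 6: append 85 -> window=[55, 77, 25, 54, 85] -> max=85
step 7: append 44 -> window=[77, 25, 54, 85, 44] -> max=85
step 8: append 56 -> window=[25, 54, 85, 44, 56] -> max=85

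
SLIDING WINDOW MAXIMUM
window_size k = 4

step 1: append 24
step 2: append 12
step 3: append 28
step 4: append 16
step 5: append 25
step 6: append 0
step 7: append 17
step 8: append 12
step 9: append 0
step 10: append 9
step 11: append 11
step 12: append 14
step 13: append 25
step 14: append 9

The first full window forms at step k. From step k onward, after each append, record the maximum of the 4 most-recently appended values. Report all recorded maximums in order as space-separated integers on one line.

Answer: 28 28 28 25 25 17 17 12 14 25 25

Derivation:
step 1: append 24 -> window=[24] (not full yet)
step 2: append 12 -> window=[24, 12] (not full yet)
step 3: append 28 -> window=[24, 12, 28] (not full yet)
step 4: append 16 -> window=[24, 12, 28, 16] -> max=28
step 5: append 25 -> window=[12, 28, 16, 25] -> max=28
step 6: append 0 -> window=[28, 16, 25, 0] -> max=28
step 7: append 17 -> window=[16, 25, 0, 17] -> max=25
step 8: append 12 -> window=[25, 0, 17, 12] -> max=25
step 9: append 0 -> window=[0, 17, 12, 0] -> max=17
step 10: append 9 -> window=[17, 12, 0, 9] -> max=17
step 11: append 11 -> window=[12, 0, 9, 11] -> max=12
step 12: append 14 -> window=[0, 9, 11, 14] -> max=14
step 13: append 25 -> window=[9, 11, 14, 25] -> max=25
step 14: append 9 -> window=[11, 14, 25, 9] -> max=25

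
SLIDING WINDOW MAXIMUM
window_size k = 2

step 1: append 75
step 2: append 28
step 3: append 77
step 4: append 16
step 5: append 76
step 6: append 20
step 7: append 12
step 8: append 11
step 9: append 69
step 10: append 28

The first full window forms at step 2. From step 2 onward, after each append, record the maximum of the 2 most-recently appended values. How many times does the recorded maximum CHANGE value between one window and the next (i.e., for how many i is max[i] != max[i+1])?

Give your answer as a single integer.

step 1: append 75 -> window=[75] (not full yet)
step 2: append 28 -> window=[75, 28] -> max=75
step 3: append 77 -> window=[28, 77] -> max=77
step 4: append 16 -> window=[77, 16] -> max=77
step 5: append 76 -> window=[16, 76] -> max=76
step 6: append 20 -> window=[76, 20] -> max=76
step 7: append 12 -> window=[20, 12] -> max=20
step 8: append 11 -> window=[12, 11] -> max=12
step 9: append 69 -> window=[11, 69] -> max=69
step 10: append 28 -> window=[69, 28] -> max=69
Recorded maximums: 75 77 77 76 76 20 12 69 69
Changes between consecutive maximums: 5

Answer: 5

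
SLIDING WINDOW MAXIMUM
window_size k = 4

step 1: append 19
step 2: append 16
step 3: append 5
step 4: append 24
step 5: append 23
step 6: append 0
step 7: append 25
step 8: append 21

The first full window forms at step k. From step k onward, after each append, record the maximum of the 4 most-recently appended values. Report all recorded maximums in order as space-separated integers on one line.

Answer: 24 24 24 25 25

Derivation:
step 1: append 19 -> window=[19] (not full yet)
step 2: append 16 -> window=[19, 16] (not full yet)
step 3: append 5 -> window=[19, 16, 5] (not full yet)
step 4: append 24 -> window=[19, 16, 5, 24] -> max=24
step 5: append 23 -> window=[16, 5, 24, 23] -> max=24
step 6: append 0 -> window=[5, 24, 23, 0] -> max=24
step 7: append 25 -> window=[24, 23, 0, 25] -> max=25
step 8: append 21 -> window=[23, 0, 25, 21] -> max=25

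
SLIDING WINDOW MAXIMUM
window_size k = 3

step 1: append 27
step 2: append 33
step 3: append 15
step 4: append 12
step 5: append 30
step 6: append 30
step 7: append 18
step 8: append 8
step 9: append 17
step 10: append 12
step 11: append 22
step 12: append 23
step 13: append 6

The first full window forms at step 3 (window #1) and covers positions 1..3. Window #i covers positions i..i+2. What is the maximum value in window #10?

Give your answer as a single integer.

step 1: append 27 -> window=[27] (not full yet)
step 2: append 33 -> window=[27, 33] (not full yet)
step 3: append 15 -> window=[27, 33, 15] -> max=33
step 4: append 12 -> window=[33, 15, 12] -> max=33
step 5: append 30 -> window=[15, 12, 30] -> max=30
step 6: append 30 -> window=[12, 30, 30] -> max=30
step 7: append 18 -> window=[30, 30, 18] -> max=30
step 8: append 8 -> window=[30, 18, 8] -> max=30
step 9: append 17 -> window=[18, 8, 17] -> max=18
step 10: append 12 -> window=[8, 17, 12] -> max=17
step 11: append 22 -> window=[17, 12, 22] -> max=22
step 12: append 23 -> window=[12, 22, 23] -> max=23
Window #10 max = 23

Answer: 23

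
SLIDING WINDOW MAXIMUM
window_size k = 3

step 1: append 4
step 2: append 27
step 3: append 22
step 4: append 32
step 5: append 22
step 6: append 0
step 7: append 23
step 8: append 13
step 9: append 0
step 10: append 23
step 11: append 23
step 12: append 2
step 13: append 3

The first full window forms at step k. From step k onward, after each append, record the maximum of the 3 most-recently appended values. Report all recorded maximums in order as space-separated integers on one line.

step 1: append 4 -> window=[4] (not full yet)
step 2: append 27 -> window=[4, 27] (not full yet)
step 3: append 22 -> window=[4, 27, 22] -> max=27
step 4: append 32 -> window=[27, 22, 32] -> max=32
step 5: append 22 -> window=[22, 32, 22] -> max=32
step 6: append 0 -> window=[32, 22, 0] -> max=32
step 7: append 23 -> window=[22, 0, 23] -> max=23
step 8: append 13 -> window=[0, 23, 13] -> max=23
step 9: append 0 -> window=[23, 13, 0] -> max=23
step 10: append 23 -> window=[13, 0, 23] -> max=23
step 11: append 23 -> window=[0, 23, 23] -> max=23
step 12: append 2 -> window=[23, 23, 2] -> max=23
step 13: append 3 -> window=[23, 2, 3] -> max=23

Answer: 27 32 32 32 23 23 23 23 23 23 23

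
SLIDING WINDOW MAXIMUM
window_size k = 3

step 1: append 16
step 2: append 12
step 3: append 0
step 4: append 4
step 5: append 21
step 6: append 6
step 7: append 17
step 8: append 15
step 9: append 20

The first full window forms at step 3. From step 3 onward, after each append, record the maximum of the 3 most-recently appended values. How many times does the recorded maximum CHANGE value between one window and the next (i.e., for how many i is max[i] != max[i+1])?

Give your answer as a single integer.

Answer: 4

Derivation:
step 1: append 16 -> window=[16] (not full yet)
step 2: append 12 -> window=[16, 12] (not full yet)
step 3: append 0 -> window=[16, 12, 0] -> max=16
step 4: append 4 -> window=[12, 0, 4] -> max=12
step 5: append 21 -> window=[0, 4, 21] -> max=21
step 6: append 6 -> window=[4, 21, 6] -> max=21
step 7: append 17 -> window=[21, 6, 17] -> max=21
step 8: append 15 -> window=[6, 17, 15] -> max=17
step 9: append 20 -> window=[17, 15, 20] -> max=20
Recorded maximums: 16 12 21 21 21 17 20
Changes between consecutive maximums: 4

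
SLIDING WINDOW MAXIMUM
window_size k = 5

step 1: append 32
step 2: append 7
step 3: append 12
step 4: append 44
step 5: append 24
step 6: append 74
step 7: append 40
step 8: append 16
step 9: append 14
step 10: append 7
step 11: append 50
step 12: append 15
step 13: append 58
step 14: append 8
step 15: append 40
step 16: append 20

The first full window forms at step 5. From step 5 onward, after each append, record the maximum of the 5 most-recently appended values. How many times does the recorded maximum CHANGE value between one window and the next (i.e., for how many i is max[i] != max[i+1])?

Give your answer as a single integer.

step 1: append 32 -> window=[32] (not full yet)
step 2: append 7 -> window=[32, 7] (not full yet)
step 3: append 12 -> window=[32, 7, 12] (not full yet)
step 4: append 44 -> window=[32, 7, 12, 44] (not full yet)
step 5: append 24 -> window=[32, 7, 12, 44, 24] -> max=44
step 6: append 74 -> window=[7, 12, 44, 24, 74] -> max=74
step 7: append 40 -> window=[12, 44, 24, 74, 40] -> max=74
step 8: append 16 -> window=[44, 24, 74, 40, 16] -> max=74
step 9: append 14 -> window=[24, 74, 40, 16, 14] -> max=74
step 10: append 7 -> window=[74, 40, 16, 14, 7] -> max=74
step 11: append 50 -> window=[40, 16, 14, 7, 50] -> max=50
step 12: append 15 -> window=[16, 14, 7, 50, 15] -> max=50
step 13: append 58 -> window=[14, 7, 50, 15, 58] -> max=58
step 14: append 8 -> window=[7, 50, 15, 58, 8] -> max=58
step 15: append 40 -> window=[50, 15, 58, 8, 40] -> max=58
step 16: append 20 -> window=[15, 58, 8, 40, 20] -> max=58
Recorded maximums: 44 74 74 74 74 74 50 50 58 58 58 58
Changes between consecutive maximums: 3

Answer: 3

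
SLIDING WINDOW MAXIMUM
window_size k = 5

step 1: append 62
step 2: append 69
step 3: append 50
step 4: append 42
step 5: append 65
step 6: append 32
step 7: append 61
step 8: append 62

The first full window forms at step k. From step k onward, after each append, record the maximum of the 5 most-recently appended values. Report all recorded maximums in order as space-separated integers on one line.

step 1: append 62 -> window=[62] (not full yet)
step 2: append 69 -> window=[62, 69] (not full yet)
step 3: append 50 -> window=[62, 69, 50] (not full yet)
step 4: append 42 -> window=[62, 69, 50, 42] (not full yet)
step 5: append 65 -> window=[62, 69, 50, 42, 65] -> max=69
step 6: append 32 -> window=[69, 50, 42, 65, 32] -> max=69
step 7: append 61 -> window=[50, 42, 65, 32, 61] -> max=65
step 8: append 62 -> window=[42, 65, 32, 61, 62] -> max=65

Answer: 69 69 65 65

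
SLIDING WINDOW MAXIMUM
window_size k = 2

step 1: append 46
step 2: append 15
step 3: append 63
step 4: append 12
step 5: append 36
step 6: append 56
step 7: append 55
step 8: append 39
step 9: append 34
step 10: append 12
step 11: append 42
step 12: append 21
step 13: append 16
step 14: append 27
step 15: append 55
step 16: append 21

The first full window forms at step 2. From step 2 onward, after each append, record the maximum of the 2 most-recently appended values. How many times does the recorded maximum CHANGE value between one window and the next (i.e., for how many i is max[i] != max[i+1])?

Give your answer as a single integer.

Answer: 10

Derivation:
step 1: append 46 -> window=[46] (not full yet)
step 2: append 15 -> window=[46, 15] -> max=46
step 3: append 63 -> window=[15, 63] -> max=63
step 4: append 12 -> window=[63, 12] -> max=63
step 5: append 36 -> window=[12, 36] -> max=36
step 6: append 56 -> window=[36, 56] -> max=56
step 7: append 55 -> window=[56, 55] -> max=56
step 8: append 39 -> window=[55, 39] -> max=55
step 9: append 34 -> window=[39, 34] -> max=39
step 10: append 12 -> window=[34, 12] -> max=34
step 11: append 42 -> window=[12, 42] -> max=42
step 12: append 21 -> window=[42, 21] -> max=42
step 13: append 16 -> window=[21, 16] -> max=21
step 14: append 27 -> window=[16, 27] -> max=27
step 15: append 55 -> window=[27, 55] -> max=55
step 16: append 21 -> window=[55, 21] -> max=55
Recorded maximums: 46 63 63 36 56 56 55 39 34 42 42 21 27 55 55
Changes between consecutive maximums: 10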